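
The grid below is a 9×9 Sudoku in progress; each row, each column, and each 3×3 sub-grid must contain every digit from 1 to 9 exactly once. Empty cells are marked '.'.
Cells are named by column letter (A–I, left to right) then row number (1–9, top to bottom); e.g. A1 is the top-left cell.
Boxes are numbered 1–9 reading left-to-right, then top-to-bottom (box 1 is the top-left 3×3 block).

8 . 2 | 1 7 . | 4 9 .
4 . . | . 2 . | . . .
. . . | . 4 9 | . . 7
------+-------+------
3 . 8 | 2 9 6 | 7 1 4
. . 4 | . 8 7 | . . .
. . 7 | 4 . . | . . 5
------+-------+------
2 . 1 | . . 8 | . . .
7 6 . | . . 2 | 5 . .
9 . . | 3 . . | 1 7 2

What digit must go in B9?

Cell B9 itself could take any of {4, 5, 8} by direct elimination.
Consider where 8 can go in row 9.
C9 is out (column C already has a 8).
E9 is out (column E already has a 8).
F9 is out (column F already has a 8).
So the only cell in row 9 that can hold 8 is B9.
Therefore B9 = 8.

8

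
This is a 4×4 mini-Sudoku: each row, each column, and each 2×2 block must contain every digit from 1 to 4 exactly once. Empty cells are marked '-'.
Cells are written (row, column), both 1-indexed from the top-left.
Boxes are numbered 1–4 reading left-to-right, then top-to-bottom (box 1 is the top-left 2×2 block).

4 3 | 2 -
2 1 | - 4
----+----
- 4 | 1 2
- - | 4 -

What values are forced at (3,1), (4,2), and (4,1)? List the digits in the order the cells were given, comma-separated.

For (3,1):
  Row 3 already contains {1, 2, 4}.
  Column 1 already contains {2, 4}.
  Its 2×2 block (box 3) already contains {4}.
  The only value from 1–4 not eliminated is 3, so (3,1) = 3.
For (4,2):
  Row 4 already contains {4}.
  Column 2 already contains {1, 3, 4}.
  Its 2×2 block (box 3) already contains {4}.
  The only value from 1–4 not eliminated is 2, so (4,2) = 2.
For (4,1):
  Consider where 1 can go in box 3.
  (3,1) is out (row 3 already has a 1).
  (4,2) is out (column 2 already has a 1).
  So the only cell in box 3 that can hold 1 is (4,1).
  So (4,1) = 1.

3,2,1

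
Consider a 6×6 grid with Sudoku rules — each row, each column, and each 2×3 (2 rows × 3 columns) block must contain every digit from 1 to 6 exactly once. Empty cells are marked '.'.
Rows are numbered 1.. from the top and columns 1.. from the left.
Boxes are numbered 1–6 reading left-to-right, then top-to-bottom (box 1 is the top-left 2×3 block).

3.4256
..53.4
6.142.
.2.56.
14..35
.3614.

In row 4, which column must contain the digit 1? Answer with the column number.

6

Consider where 1 can go in row 4.
row 4, column 1 is out (column 1 already has a 1).
row 4, column 3 is out (column 3 already has a 1).
So the only cell in row 4 that can hold 1 is row 4, column 6.
That is column 6.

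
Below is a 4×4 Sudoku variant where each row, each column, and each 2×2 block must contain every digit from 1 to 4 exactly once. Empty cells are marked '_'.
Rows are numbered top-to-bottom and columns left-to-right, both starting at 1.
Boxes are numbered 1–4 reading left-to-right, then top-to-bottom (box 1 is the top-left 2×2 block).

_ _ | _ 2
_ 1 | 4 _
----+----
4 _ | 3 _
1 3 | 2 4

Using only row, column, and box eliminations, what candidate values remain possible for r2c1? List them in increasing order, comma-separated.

Row 2 already contains {1, 4}.
Column 1 already contains {1, 4}.
Its 2×2 block (box 1) already contains {1}.
Removing those from 1–4 leaves {2, 3} as the candidates for r2c1.

2,3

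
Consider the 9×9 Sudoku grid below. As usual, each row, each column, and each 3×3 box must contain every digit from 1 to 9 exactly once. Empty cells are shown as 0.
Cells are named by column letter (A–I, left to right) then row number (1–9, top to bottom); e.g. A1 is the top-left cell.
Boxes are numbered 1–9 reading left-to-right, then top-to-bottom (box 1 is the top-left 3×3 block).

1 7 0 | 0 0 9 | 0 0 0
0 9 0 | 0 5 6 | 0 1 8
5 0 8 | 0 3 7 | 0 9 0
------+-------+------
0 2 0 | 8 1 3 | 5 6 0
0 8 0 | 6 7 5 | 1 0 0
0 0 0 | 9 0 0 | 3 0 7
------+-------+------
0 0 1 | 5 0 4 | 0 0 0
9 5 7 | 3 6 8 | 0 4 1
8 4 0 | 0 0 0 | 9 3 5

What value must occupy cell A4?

Cell A4 itself could take any of {4, 7} by direct elimination.
Consider where 7 can go in row 4.
C4 is out (column C already has a 7).
I4 is out (column I already has a 7).
So the only cell in row 4 that can hold 7 is A4.
Therefore A4 = 7.

7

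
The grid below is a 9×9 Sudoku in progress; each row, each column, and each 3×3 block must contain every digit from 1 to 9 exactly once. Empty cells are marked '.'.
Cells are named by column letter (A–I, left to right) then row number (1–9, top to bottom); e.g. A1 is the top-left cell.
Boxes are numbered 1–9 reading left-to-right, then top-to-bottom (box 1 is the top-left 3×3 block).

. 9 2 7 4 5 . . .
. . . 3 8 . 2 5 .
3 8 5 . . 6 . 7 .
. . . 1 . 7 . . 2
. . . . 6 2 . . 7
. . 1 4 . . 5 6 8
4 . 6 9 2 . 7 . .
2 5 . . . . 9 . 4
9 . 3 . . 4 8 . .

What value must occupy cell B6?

Cell B6 itself could take any of {2, 3, 7} by direct elimination.
Consider where 2 can go in row 6.
A6 is out (column A already has a 2).
E6 is out (column E already has a 2).
F6 is out (column F already has a 2).
So the only cell in row 6 that can hold 2 is B6.
Therefore B6 = 2.

2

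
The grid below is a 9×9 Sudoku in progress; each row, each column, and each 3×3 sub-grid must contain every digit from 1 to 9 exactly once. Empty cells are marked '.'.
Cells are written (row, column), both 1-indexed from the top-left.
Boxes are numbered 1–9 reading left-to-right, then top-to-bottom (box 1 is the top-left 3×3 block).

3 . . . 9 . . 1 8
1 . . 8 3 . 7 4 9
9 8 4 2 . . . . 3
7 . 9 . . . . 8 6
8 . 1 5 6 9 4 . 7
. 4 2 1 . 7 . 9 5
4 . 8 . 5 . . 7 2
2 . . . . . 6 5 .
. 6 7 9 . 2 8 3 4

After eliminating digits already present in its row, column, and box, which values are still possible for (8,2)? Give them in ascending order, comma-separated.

1,3,9

Row 8 already contains {2, 5, 6}.
Column 2 already contains {4, 6, 8}.
Its 3×3 block (box 7) already contains {2, 4, 6, 7, 8}.
Removing those from 1–9 leaves {1, 3, 9} as the candidates for (8,2).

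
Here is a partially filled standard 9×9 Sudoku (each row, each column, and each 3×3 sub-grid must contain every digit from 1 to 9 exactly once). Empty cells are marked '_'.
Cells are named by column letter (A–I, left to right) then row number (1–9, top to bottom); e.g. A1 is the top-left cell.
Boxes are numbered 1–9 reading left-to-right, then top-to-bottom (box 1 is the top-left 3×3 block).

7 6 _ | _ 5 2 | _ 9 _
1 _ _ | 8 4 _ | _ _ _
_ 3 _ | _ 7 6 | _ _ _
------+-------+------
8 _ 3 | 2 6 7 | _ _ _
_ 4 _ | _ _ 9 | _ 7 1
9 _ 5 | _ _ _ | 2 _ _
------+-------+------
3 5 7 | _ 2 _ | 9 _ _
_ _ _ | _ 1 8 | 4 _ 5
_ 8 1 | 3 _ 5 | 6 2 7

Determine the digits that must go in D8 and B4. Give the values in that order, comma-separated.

For D8:
  Consider where 7 can go in box 8.
  D7 is out (row 7 already has a 7).
  F7 is out (row 7 already has a 7).
  E9 is out (row 9 already has a 7).
  So the only cell in box 8 that can hold 7 is D8.
  So D8 = 7.
For B4:
  Row 4 already contains {2, 3, 6, 7, 8}.
  Column B already contains {3, 4, 5, 6, 8}.
  Its 3×3 block (box 4) already contains {3, 4, 5, 8, 9}.
  The only value from 1–9 not eliminated is 1, so B4 = 1.

7,1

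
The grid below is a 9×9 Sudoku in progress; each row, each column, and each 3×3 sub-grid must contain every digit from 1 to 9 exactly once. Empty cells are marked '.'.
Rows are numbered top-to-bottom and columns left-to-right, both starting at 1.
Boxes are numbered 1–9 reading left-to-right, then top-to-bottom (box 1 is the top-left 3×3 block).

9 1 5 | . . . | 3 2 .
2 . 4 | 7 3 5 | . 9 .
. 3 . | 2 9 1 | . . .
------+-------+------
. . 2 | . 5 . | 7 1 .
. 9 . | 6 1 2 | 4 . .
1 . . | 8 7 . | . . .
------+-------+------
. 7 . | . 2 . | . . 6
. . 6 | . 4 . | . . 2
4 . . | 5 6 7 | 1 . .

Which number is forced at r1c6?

6

Cell r1c6 itself could take any of {4, 6, 8} by direct elimination.
Consider where 6 can go in box 2.
r1c4 is out (column 4 already has a 6).
r1c5 is out (column 5 already has a 6).
So the only cell in box 2 that can hold 6 is r1c6.
Therefore r1c6 = 6.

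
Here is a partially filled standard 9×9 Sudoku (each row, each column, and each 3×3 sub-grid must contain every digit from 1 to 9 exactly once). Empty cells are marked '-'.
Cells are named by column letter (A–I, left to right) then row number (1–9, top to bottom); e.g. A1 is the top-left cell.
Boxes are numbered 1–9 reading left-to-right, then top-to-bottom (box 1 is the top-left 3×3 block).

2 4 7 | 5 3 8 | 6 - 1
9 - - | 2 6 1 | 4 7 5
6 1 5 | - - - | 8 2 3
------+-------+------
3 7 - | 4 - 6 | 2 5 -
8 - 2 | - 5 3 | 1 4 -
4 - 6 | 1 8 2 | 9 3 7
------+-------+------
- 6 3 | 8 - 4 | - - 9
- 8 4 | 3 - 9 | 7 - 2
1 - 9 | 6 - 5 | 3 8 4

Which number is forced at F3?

7

Row 3 already contains {1, 2, 3, 5, 6, 8}.
Column F already contains {1, 2, 3, 4, 5, 6, 8, 9}.
Its 3×3 block (box 2) already contains {1, 2, 3, 5, 6, 8}.
The only value from 1–9 not eliminated is 7, so F3 = 7.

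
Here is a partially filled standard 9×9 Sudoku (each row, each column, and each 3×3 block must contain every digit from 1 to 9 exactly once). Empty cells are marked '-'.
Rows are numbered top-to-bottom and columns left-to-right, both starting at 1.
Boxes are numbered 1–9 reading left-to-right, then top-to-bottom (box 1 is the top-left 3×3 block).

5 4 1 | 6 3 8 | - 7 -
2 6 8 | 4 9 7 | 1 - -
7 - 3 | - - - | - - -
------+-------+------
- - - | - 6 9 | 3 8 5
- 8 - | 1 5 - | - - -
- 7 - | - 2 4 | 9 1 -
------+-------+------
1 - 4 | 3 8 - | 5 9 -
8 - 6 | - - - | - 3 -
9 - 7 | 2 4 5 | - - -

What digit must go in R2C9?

3

Row 2 already contains {1, 2, 4, 6, 7, 8, 9}.
Column 9 already contains {5}.
Its 3×3 block (box 3) already contains {1, 7}.
The only value from 1–9 not eliminated is 3, so R2C9 = 3.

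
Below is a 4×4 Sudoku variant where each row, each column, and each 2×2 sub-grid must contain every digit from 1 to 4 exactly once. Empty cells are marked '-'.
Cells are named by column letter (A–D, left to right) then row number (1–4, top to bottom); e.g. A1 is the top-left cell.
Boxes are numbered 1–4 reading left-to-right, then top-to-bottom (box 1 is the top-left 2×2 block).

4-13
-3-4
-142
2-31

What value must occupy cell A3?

3

Row 3 already contains {1, 2, 4}.
Column A already contains {2, 4}.
Its 2×2 block (box 3) already contains {1, 2}.
The only value from 1–4 not eliminated is 3, so A3 = 3.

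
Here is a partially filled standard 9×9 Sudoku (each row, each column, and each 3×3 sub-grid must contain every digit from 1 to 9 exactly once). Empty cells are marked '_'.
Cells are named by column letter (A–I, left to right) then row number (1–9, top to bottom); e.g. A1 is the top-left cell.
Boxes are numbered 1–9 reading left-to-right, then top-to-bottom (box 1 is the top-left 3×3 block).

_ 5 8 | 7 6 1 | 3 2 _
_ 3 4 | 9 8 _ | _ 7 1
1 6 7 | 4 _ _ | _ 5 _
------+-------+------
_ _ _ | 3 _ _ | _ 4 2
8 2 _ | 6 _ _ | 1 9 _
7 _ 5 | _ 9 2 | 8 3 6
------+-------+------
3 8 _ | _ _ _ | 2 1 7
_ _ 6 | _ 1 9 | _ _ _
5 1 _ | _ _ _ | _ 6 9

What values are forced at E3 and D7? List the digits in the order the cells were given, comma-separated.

For E3:
  Consider where 2 can go in box 2.
  F2 is out (column F already has a 2).
  F3 is out (column F already has a 2).
  So the only cell in box 2 that can hold 2 is E3.
  So E3 = 2.
For D7:
  Row 7 already contains {1, 2, 3, 7, 8}.
  Column D already contains {3, 4, 6, 7, 9}.
  Its 3×3 block (box 8) already contains {1, 9}.
  The only value from 1–9 not eliminated is 5, so D7 = 5.

2,5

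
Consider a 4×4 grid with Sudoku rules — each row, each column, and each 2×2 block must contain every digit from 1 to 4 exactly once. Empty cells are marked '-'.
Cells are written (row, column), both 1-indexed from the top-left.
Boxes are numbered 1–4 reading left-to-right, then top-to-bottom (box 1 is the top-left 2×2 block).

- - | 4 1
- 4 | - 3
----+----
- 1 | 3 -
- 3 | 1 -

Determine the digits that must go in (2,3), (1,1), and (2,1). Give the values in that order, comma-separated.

2,3,1

For (2,3):
  Row 2 already contains {3, 4}.
  Column 3 already contains {1, 3, 4}.
  Its 2×2 block (box 2) already contains {1, 3, 4}.
  The only value from 1–4 not eliminated is 2, so (2,3) = 2.
For (1,1):
  Consider where 3 can go in row 1.
  (1,2) is out (column 2 already has a 3).
  So the only cell in row 1 that can hold 3 is (1,1).
  So (1,1) = 3.
For (2,1):
  Consider where 1 can go in column 1.
  (1,1) is out (row 1 already has a 1).
  (3,1) is out (row 3 already has a 1).
  (4,1) is out (row 4 already has a 1).
  So the only cell in column 1 that can hold 1 is (2,1).
  So (2,1) = 1.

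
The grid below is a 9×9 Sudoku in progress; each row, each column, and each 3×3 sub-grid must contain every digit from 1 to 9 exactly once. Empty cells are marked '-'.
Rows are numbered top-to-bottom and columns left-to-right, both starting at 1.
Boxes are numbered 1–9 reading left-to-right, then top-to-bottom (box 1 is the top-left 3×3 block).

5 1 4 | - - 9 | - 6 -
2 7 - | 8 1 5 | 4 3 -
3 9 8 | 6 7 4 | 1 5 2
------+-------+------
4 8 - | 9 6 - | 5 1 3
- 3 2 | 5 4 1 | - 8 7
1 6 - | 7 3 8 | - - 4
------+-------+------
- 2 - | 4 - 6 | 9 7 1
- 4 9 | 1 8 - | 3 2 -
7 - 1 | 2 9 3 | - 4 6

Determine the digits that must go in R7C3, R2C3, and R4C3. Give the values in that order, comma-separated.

For R7C3:
  Consider where 3 can go in row 7.
  R7C1 is out (column 1 already has a 3).
  R7C5 is out (column 5 already has a 3).
  So the only cell in row 7 that can hold 3 is R7C3.
  So R7C3 = 3.
For R2C3:
  Row 2 already contains {1, 2, 3, 4, 5, 7, 8}.
  Column 3 already contains {1, 2, 4, 8, 9}.
  Its 3×3 block (box 1) already contains {1, 2, 3, 4, 5, 7, 8, 9}.
  The only value from 1–9 not eliminated is 6, so R2C3 = 6.
For R4C3:
  Row 4 already contains {1, 3, 4, 5, 6, 8, 9}.
  Column 3 already contains {1, 2, 4, 8, 9}.
  Its 3×3 block (box 4) already contains {1, 2, 3, 4, 6, 8}.
  The only value from 1–9 not eliminated is 7, so R4C3 = 7.

3,6,7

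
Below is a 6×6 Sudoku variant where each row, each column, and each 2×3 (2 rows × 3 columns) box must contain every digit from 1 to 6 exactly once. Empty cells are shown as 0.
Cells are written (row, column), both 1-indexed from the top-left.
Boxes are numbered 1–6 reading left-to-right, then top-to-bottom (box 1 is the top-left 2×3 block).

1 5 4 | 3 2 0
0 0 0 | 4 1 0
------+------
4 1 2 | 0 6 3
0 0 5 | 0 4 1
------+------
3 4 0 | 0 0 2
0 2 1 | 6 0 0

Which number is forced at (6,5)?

3

Cell (6,5) itself could take any of {3, 5} by direct elimination.
Consider where 3 can go in row 6.
(6,1) is out (column 1 already has a 3).
(6,6) is out (column 6 already has a 3).
So the only cell in row 6 that can hold 3 is (6,5).
Therefore (6,5) = 3.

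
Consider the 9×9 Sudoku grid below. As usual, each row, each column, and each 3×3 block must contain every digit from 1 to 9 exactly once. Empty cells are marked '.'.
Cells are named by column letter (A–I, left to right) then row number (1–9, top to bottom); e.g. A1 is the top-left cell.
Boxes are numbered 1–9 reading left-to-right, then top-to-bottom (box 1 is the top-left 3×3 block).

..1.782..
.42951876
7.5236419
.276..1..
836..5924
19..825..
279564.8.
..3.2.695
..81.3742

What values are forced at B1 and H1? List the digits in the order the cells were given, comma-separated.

For B1:
  Row 1 already contains {1, 2, 7, 8}.
  Column B already contains {2, 3, 4, 7, 9}.
  Its 3×3 block (box 1) already contains {1, 2, 4, 5, 7}.
  The only value from 1–9 not eliminated is 6, so B1 = 6.
For H1:
  Consider where 5 can go in box 3.
  I1 is out (column I already has a 5).
  So the only cell in box 3 that can hold 5 is H1.
  So H1 = 5.

6,5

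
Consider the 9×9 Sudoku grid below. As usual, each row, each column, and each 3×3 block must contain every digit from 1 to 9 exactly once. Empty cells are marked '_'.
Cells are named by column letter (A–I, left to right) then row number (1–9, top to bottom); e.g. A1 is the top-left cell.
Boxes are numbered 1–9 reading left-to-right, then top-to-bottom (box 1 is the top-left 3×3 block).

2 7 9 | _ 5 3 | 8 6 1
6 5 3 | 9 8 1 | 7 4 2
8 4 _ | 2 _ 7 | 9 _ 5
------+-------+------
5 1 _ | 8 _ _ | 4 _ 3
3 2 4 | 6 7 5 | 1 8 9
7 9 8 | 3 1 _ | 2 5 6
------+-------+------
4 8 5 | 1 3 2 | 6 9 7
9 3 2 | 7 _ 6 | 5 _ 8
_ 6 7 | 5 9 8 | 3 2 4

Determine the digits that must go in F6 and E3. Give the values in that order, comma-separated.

4,6

For F6:
  Row 6 already contains {1, 2, 3, 5, 6, 7, 8, 9}.
  Column F already contains {1, 2, 3, 5, 6, 7, 8}.
  Its 3×3 block (box 5) already contains {1, 3, 5, 6, 7, 8}.
  The only value from 1–9 not eliminated is 4, so F6 = 4.
For E3:
  Row 3 already contains {2, 4, 5, 7, 8, 9}.
  Column E already contains {1, 3, 5, 7, 8, 9}.
  Its 3×3 block (box 2) already contains {1, 2, 3, 5, 7, 8, 9}.
  The only value from 1–9 not eliminated is 6, so E3 = 6.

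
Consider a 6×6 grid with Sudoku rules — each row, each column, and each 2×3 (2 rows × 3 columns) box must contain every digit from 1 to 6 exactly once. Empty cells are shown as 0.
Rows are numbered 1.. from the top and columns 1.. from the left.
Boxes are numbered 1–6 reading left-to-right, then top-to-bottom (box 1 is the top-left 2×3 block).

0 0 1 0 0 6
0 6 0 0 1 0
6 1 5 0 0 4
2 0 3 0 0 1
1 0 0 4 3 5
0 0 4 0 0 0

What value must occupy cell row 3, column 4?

Cell row 3, column 4 itself could take any of {2, 3} by direct elimination.
Consider where 3 can go in box 4.
row 3, column 5 is out (column 5 already has a 3).
row 4, column 4 is out (row 4 already has a 3).
row 4, column 5 is out (row 4 already has a 3).
So the only cell in box 4 that can hold 3 is row 3, column 4.
Therefore row 3, column 4 = 3.

3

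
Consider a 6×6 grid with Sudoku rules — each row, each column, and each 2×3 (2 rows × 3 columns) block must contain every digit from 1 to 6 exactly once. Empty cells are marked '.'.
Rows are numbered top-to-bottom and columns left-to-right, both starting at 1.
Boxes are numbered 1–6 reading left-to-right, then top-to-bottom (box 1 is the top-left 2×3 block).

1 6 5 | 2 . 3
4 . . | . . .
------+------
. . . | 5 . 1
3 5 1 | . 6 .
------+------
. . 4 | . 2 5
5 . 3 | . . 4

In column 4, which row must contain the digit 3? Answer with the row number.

5

Consider where 3 can go in column 4.
R2C4 is out (box 2 already has a 3).
R4C4 is out (row 4 already has a 3).
R6C4 is out (row 6 already has a 3).
So the only cell in column 4 that can hold 3 is R5C4.
That is row 5.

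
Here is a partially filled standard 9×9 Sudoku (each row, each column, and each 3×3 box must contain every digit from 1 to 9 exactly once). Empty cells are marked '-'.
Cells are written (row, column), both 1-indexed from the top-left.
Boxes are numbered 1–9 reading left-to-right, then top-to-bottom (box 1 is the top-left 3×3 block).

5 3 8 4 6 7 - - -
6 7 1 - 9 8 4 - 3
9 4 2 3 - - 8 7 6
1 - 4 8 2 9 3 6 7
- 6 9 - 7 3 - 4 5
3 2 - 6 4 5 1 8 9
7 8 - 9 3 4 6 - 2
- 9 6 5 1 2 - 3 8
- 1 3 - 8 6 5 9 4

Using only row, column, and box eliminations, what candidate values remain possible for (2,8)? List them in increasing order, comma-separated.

Row 2 already contains {1, 3, 4, 6, 7, 8, 9}.
Column 8 already contains {3, 4, 6, 7, 8, 9}.
Its 3×3 block (box 3) already contains {3, 4, 6, 7, 8}.
Removing those from 1–9 leaves {2, 5} as the candidates for (2,8).

2,5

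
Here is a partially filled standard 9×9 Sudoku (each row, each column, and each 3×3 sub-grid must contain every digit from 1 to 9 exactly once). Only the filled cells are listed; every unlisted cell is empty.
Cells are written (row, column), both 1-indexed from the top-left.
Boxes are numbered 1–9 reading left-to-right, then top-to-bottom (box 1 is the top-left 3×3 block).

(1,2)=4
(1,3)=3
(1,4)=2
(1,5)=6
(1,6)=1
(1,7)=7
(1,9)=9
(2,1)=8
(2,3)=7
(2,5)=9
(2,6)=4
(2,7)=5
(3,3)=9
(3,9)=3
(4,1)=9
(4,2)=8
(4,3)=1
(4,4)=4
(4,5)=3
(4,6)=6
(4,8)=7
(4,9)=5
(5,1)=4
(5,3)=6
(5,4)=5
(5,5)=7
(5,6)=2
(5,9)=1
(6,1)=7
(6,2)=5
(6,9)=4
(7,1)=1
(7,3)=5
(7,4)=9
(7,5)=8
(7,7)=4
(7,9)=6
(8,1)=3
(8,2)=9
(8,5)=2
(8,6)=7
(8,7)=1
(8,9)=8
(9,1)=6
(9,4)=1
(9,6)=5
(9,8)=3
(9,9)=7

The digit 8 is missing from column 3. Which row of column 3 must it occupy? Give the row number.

9

Consider where 8 can go in column 3.
(6,3) is out (box 4 already has a 8).
(8,3) is out (row 8 already has a 8).
So the only cell in column 3 that can hold 8 is (9,3).
That is row 9.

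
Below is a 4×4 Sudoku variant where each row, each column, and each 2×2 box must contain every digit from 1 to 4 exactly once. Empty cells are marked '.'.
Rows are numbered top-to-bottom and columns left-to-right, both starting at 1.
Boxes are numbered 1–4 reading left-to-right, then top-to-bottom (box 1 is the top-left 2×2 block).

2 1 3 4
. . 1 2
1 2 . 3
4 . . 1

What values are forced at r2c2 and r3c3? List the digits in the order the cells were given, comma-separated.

4,4

For r2c2:
  Consider where 4 can go in box 1.
  r2c1 is out (column 1 already has a 4).
  So the only cell in box 1 that can hold 4 is r2c2.
  So r2c2 = 4.
For r3c3:
  Row 3 already contains {1, 2, 3}.
  Column 3 already contains {1, 3}.
  Its 2×2 block (box 4) already contains {1, 3}.
  The only value from 1–4 not eliminated is 4, so r3c3 = 4.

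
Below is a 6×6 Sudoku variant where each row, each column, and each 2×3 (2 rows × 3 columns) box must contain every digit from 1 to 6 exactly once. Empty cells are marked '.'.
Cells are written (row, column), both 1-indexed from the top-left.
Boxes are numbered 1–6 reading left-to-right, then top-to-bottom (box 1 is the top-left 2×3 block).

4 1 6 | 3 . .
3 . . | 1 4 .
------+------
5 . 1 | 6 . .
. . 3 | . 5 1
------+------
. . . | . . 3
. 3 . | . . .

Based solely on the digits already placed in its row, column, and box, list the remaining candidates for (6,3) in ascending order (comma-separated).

2,4,5

Row 6 already contains {3}.
Column 3 already contains {1, 3, 6}.
Its 2×3 block (box 5) already contains {3}.
Removing those from 1–6 leaves {2, 4, 5} as the candidates for (6,3).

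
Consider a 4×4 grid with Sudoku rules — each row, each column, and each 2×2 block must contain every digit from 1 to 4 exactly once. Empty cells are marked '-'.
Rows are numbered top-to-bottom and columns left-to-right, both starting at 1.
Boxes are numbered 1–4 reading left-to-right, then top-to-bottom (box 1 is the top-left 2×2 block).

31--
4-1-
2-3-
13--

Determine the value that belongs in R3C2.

Row 3 already contains {2, 3}.
Column 2 already contains {1, 3}.
Its 2×2 block (box 3) already contains {1, 2, 3}.
The only value from 1–4 not eliminated is 4, so R3C2 = 4.

4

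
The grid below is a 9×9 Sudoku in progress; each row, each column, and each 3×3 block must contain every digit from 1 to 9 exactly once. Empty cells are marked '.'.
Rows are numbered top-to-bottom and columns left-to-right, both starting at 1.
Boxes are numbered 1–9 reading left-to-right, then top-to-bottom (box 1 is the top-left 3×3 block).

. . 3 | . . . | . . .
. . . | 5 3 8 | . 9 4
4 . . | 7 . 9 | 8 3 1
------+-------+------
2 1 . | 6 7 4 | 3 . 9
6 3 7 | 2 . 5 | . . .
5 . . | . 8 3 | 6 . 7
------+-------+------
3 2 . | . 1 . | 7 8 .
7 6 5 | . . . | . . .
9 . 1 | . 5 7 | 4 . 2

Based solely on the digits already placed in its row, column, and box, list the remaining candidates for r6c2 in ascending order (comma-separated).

4,9

Row 6 already contains {3, 5, 6, 7, 8}.
Column 2 already contains {1, 2, 3, 6}.
Its 3×3 block (box 4) already contains {1, 2, 3, 5, 6, 7}.
Removing those from 1–9 leaves {4, 9} as the candidates for r6c2.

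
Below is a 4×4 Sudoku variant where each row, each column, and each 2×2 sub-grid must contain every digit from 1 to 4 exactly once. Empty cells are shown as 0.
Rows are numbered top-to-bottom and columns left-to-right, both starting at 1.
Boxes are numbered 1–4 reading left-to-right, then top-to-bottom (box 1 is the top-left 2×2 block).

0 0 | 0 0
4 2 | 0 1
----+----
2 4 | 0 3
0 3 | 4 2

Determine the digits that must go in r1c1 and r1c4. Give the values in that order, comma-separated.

For r1c1:
  Consider where 3 can go in box 1.
  r1c2 is out (column 2 already has a 3).
  So the only cell in box 1 that can hold 3 is r1c1.
  So r1c1 = 3.
For r1c4:
  Row 1 already contains {}.
  Column 4 already contains {1, 2, 3}.
  Its 2×2 block (box 2) already contains {1}.
  The only value from 1–4 not eliminated is 4, so r1c4 = 4.

3,4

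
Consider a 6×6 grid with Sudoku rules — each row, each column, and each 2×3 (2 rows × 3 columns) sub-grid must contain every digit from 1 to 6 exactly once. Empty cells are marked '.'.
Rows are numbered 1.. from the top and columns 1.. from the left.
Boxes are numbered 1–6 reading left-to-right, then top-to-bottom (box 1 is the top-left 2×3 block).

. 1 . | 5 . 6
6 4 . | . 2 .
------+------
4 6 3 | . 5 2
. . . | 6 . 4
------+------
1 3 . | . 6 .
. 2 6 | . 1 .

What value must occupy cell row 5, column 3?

4

Cell row 5, column 3 itself could take any of {4, 5} by direct elimination.
Consider where 4 can go in box 5.
row 6, column 1 is out (column 1 already has a 4).
So the only cell in box 5 that can hold 4 is row 5, column 3.
Therefore row 5, column 3 = 4.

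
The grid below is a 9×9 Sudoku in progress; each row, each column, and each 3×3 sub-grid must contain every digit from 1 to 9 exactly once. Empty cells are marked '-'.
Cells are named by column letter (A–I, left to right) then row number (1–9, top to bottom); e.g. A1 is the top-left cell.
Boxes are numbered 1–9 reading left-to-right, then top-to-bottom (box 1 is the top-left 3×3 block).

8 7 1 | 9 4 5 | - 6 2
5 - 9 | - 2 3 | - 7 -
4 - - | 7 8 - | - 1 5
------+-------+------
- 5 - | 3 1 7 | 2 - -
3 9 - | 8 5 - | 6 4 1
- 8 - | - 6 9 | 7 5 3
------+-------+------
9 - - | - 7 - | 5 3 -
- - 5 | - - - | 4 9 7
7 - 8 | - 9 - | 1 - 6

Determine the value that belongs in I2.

4

Cell I2 itself could take any of {4, 8} by direct elimination.
Consider where 4 can go in box 3.
G1 is out (row 1 already has a 4).
G2 is out (column G already has a 4).
G3 is out (row 3 already has a 4).
So the only cell in box 3 that can hold 4 is I2.
Therefore I2 = 4.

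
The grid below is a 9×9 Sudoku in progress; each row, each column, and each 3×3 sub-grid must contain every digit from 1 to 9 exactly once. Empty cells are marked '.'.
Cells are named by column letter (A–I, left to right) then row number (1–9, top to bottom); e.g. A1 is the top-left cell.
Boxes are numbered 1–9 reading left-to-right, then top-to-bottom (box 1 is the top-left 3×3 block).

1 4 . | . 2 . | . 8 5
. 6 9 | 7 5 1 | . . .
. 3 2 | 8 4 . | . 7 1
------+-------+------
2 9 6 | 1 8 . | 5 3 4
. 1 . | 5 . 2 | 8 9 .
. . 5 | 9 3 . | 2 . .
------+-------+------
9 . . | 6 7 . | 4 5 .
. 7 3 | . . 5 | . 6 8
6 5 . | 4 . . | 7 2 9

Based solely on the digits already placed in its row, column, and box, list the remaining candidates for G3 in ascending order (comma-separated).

Row 3 already contains {1, 2, 3, 4, 7, 8}.
Column G already contains {2, 4, 5, 7, 8}.
Its 3×3 block (box 3) already contains {1, 5, 7, 8}.
Removing those from 1–9 leaves {6, 9} as the candidates for G3.

6,9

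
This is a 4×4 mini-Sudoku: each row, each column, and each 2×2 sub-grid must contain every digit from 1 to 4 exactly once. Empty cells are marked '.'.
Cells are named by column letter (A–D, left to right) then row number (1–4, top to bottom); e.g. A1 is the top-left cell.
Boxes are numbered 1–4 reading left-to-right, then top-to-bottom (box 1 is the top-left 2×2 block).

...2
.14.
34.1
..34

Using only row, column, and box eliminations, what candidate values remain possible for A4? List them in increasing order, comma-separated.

Row 4 already contains {3, 4}.
Column A already contains {3}.
Its 2×2 block (box 3) already contains {3, 4}.
Removing those from 1–4 leaves {1, 2} as the candidates for A4.

1,2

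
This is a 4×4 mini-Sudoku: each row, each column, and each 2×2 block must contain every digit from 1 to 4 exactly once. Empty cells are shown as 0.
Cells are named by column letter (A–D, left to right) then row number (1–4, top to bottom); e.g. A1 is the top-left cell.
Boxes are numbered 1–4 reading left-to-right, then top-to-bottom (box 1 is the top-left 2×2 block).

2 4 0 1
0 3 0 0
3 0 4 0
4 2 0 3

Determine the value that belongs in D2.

Cell D2 itself could take any of {2, 4} by direct elimination.
Consider where 4 can go in row 2.
A2 is out (column A already has a 4).
C2 is out (column C already has a 4).
So the only cell in row 2 that can hold 4 is D2.
Therefore D2 = 4.

4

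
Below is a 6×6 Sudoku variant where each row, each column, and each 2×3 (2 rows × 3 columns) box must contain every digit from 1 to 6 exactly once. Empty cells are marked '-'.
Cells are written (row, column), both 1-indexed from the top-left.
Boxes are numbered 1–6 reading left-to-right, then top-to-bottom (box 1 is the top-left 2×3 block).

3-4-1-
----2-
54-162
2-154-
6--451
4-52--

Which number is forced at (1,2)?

2

Cell (1,2) itself could take any of {2, 5, 6} by direct elimination.
Consider where 2 can go in row 1.
(1,4) is out (column 4 already has a 2).
(1,6) is out (column 6 already has a 2).
So the only cell in row 1 that can hold 2 is (1,2).
Therefore (1,2) = 2.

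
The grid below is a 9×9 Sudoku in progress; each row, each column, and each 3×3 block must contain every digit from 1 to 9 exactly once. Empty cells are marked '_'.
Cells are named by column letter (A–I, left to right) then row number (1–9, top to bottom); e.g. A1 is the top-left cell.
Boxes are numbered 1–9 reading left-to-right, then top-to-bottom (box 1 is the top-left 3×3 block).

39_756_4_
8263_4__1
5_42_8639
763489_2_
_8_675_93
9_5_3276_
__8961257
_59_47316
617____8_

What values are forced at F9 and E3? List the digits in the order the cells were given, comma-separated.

For F9:
  Row 9 already contains {1, 6, 7, 8}.
  Column F already contains {1, 2, 4, 5, 6, 7, 8, 9}.
  Its 3×3 block (box 8) already contains {1, 4, 6, 7, 9}.
  The only value from 1–9 not eliminated is 3, so F9 = 3.
For E3:
  Row 3 already contains {2, 3, 4, 5, 6, 8, 9}.
  Column E already contains {3, 4, 5, 6, 7, 8}.
  Its 3×3 block (box 2) already contains {2, 3, 4, 5, 6, 7, 8}.
  The only value from 1–9 not eliminated is 1, so E3 = 1.

3,1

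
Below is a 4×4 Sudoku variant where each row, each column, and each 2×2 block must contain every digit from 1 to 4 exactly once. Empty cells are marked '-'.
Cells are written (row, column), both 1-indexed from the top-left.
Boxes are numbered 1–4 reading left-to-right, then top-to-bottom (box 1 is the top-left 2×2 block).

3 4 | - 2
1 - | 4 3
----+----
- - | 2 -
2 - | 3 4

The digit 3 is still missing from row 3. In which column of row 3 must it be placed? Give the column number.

2

Consider where 3 can go in row 3.
(3,1) is out (column 1 already has a 3).
(3,4) is out (column 4 already has a 3).
So the only cell in row 3 that can hold 3 is (3,2).
That is column 2.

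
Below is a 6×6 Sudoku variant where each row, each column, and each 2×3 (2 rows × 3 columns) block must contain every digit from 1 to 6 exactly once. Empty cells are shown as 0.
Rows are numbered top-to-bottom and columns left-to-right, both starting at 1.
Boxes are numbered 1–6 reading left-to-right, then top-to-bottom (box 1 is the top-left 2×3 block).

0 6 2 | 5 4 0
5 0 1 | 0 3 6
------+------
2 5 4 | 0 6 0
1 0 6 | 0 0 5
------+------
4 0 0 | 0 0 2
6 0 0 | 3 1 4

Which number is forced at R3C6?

Cell R3C6 itself could take any of {1, 3} by direct elimination.
Consider where 3 can go in column 6.
R1C6 is out (box 2 already has a 3).
So the only cell in column 6 that can hold 3 is R3C6.
Therefore R3C6 = 3.

3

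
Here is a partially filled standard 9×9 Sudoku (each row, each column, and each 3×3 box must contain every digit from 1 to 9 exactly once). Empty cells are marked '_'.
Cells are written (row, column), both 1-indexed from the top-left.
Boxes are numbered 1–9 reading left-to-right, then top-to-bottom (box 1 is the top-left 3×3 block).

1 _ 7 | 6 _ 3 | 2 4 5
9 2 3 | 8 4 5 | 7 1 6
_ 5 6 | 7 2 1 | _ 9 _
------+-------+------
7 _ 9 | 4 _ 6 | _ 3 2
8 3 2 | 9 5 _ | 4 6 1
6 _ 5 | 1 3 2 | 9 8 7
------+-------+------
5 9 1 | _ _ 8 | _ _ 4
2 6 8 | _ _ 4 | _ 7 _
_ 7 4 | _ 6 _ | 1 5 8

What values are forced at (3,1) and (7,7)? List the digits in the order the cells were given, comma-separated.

For (3,1):
  Row 3 already contains {1, 2, 5, 6, 7, 9}.
  Column 1 already contains {1, 2, 5, 6, 7, 8, 9}.
  Its 3×3 block (box 1) already contains {1, 2, 3, 5, 6, 7, 9}.
  The only value from 1–9 not eliminated is 4, so (3,1) = 4.
For (7,7):
  Consider where 6 can go in column 7.
  (3,7) is out (row 3 already has a 6).
  (4,7) is out (row 4 already has a 6).
  (8,7) is out (row 8 already has a 6).
  So the only cell in column 7 that can hold 6 is (7,7).
  So (7,7) = 6.

4,6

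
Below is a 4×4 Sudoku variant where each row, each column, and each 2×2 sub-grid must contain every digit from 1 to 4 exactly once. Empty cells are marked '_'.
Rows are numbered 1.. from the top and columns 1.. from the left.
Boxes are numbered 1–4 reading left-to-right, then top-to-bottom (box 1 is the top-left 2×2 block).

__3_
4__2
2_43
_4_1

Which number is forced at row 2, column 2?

3

Cell row 2, column 2 itself could take any of {1, 3} by direct elimination.
Consider where 3 can go in row 2.
row 2, column 3 is out (column 3 already has a 3).
So the only cell in row 2 that can hold 3 is row 2, column 2.
Therefore row 2, column 2 = 3.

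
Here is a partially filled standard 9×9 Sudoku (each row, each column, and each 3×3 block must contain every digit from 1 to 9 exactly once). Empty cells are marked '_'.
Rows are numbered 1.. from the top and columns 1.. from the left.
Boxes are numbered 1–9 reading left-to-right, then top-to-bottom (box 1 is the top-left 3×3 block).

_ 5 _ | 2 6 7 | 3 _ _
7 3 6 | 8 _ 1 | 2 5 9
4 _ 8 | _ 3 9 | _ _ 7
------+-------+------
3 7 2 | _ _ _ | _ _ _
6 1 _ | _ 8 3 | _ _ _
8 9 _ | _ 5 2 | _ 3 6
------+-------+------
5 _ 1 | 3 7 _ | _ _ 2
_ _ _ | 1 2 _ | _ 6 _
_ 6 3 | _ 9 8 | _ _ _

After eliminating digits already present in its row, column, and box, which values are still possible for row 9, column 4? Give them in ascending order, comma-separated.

Row 9 already contains {3, 6, 8, 9}.
Column 4 already contains {1, 2, 3, 8}.
Its 3×3 block (box 8) already contains {1, 2, 3, 7, 8, 9}.
Removing those from 1–9 leaves {4, 5} as the candidates for row 9, column 4.

4,5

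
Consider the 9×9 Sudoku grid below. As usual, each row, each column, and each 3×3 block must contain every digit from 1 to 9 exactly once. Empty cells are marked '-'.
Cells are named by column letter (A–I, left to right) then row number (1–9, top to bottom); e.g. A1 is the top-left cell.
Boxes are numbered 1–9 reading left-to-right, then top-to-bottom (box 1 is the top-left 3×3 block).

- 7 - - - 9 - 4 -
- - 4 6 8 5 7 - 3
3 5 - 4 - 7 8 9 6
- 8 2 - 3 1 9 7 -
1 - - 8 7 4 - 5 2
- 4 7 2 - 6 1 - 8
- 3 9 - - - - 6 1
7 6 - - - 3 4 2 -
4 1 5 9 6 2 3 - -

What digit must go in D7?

7

Cell D7 itself could take any of {5, 7} by direct elimination.
Consider where 7 can go in box 8.
E7 is out (column E already has a 7).
F7 is out (column F already has a 7).
D8 is out (row 8 already has a 7).
E8 is out (row 8 already has a 7).
So the only cell in box 8 that can hold 7 is D7.
Therefore D7 = 7.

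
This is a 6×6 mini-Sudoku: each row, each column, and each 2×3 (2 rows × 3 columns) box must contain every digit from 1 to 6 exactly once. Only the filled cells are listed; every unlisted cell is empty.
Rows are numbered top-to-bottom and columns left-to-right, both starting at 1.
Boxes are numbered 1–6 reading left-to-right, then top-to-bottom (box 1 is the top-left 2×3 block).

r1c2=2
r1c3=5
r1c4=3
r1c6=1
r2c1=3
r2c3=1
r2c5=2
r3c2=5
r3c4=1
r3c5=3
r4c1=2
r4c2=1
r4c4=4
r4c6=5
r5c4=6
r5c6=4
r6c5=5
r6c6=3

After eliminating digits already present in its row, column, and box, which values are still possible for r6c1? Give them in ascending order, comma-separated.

1,4,6

Row 6 already contains {3, 5}.
Column 1 already contains {2, 3}.
Its 2×3 block (box 5) already contains {}.
Removing those from 1–6 leaves {1, 4, 6} as the candidates for r6c1.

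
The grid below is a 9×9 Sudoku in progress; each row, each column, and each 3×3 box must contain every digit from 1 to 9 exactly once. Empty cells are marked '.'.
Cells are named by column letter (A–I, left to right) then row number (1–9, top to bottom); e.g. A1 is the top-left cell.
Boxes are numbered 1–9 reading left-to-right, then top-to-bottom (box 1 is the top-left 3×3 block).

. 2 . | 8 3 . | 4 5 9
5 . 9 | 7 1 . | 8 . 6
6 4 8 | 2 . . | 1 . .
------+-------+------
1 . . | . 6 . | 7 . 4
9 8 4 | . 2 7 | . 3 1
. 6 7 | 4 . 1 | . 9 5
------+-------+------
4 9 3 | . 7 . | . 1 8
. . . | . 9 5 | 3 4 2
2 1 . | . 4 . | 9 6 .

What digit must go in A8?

8

Cell A8 itself could take any of {7, 8} by direct elimination.
Consider where 8 can go in row 8.
B8 is out (column B already has a 8).
C8 is out (column C already has a 8).
D8 is out (column D already has a 8).
So the only cell in row 8 that can hold 8 is A8.
Therefore A8 = 8.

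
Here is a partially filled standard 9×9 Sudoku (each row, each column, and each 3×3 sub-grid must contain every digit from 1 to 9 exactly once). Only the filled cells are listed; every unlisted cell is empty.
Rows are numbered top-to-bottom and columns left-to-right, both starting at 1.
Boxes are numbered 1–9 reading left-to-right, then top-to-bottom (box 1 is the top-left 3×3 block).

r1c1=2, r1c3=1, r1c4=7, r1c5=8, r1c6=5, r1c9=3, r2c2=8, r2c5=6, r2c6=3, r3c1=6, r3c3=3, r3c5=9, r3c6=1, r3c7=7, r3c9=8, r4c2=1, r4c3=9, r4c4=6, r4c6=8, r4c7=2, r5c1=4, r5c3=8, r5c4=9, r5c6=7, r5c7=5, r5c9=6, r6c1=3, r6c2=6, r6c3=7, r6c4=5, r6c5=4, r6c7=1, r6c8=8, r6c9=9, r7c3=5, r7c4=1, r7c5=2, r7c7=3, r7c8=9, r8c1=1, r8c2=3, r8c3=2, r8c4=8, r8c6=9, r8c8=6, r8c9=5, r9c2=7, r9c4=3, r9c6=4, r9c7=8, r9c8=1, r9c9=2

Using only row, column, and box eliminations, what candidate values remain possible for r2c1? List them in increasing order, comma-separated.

5,7,9

Row 2 already contains {3, 6, 8}.
Column 1 already contains {1, 2, 3, 4, 6}.
Its 3×3 block (box 1) already contains {1, 2, 3, 6, 8}.
Removing those from 1–9 leaves {5, 7, 9} as the candidates for r2c1.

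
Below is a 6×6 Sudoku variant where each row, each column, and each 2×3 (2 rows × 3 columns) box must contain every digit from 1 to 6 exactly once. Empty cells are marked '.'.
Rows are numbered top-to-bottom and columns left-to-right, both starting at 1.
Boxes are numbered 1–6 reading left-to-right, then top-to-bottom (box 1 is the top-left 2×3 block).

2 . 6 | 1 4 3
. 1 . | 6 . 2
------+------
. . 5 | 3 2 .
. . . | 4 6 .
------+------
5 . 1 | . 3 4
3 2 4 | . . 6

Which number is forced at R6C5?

Cell R6C5 itself could take any of {1, 5} by direct elimination.
Consider where 1 can go in box 6.
R5C4 is out (row 5 already has a 1).
R6C4 is out (column 4 already has a 1).
So the only cell in box 6 that can hold 1 is R6C5.
Therefore R6C5 = 1.

1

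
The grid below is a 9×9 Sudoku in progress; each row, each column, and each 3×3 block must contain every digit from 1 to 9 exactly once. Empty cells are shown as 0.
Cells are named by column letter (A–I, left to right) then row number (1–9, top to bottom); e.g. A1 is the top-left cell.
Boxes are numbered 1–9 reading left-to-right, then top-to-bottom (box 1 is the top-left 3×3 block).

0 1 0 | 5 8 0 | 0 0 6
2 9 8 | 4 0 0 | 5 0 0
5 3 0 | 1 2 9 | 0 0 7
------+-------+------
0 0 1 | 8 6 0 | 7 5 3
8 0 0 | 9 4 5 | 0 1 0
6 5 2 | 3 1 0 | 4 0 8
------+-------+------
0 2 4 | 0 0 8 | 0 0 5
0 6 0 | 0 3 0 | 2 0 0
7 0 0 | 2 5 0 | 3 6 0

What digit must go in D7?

Cell D7 itself could take any of {6, 7} by direct elimination.
Consider where 6 can go in row 7.
A7 is out (column A already has a 6).
E7 is out (column E already has a 6).
G7 is out (box 9 already has a 6).
H7 is out (column H already has a 6).
So the only cell in row 7 that can hold 6 is D7.
Therefore D7 = 6.

6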